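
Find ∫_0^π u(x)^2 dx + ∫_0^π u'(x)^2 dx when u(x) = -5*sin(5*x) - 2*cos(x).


||u||_{H^1(0,π)}^2 = 329*π

u'(x) = 2*sin(x) - 25*cos(5*x).
Expand u² and (u')² and integrate term by term on (0, π), using: for integers n ≥ 1, ∫_0^π sin²(nx) dx = ∫_0^π cos²(nx) dx = π/2; for n ≠ n', ∫_0^π sin(nx)sin(n'x) dx = ∫_0^π cos(nx)cos(n'x) dx = 0; and by product-to-sum, ∫_0^π sin(nx)cos(n'x) dx = ½∫_0^π [sin((n+n')x) + sin((n−n')x)] dx, which is 0 when n+n' is even and 2n/(n²−n'²) when n+n' is odd (it need not vanish on (0, π)).
  u² squared terms: (-5)²·∫sin(5x)² dx = 25·π/2 = 25*π/2;  (-2)²·∫cos(x)² dx = 4·π/2 = 2*π.
  u² cross terms: 2·(-5)·(-2)·∫sin(5x)·cos(x) dx = 20·(0) = 0.
  So ∫_0^π u² dx = 25*π/2 + 2*π + 0 = 29*π/2.
  (u')² squared terms: (-25)²·∫cos(5x)² dx = 625·π/2 = 625*π/2;  (2)²·∫sin(x)² dx = 4·π/2 = 2*π.
  (u')² cross terms: 2·(-25)·(2)·∫cos(5x)·sin(x) dx = -100·(0) = 0.
  So ∫_0^π (u')² dx = 625*π/2 + 2*π + 0 = 629*π/2.
||u||_{H^1}^2 = (29*π/2) + (629*π/2) = 329*π.


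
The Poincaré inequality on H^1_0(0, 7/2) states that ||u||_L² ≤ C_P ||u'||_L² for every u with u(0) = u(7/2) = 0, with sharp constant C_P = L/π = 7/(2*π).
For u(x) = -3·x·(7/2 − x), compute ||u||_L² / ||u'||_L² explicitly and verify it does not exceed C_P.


||u||_L² / ||u'||_L² = 7*sqrt(10)/20 < C_P = 7/(2*π).

u(x) = -3·x·(7/2 − x), so u'(x) = 6*x - 21/2.
u(x) = -3·x·(7/2 − x) vanishes at x = 0 and x = 7/2, so u ∈ H^1_0(0, 7/2). Differentiate via the product rule and integrate the resulting polynomials term by term.
  ∫_0^7/2 u² dx = ∫_0^7/2 (9*x^4 - 63*x^3 + 441*x^2/4) dx. Term by term:
    ∫_0^7/2 9*x^4 dx = 151263/160;  ∫_0^7/2 -63*x^3 dx = -151263/64;  ∫_0^7/2 441*x^2/4 dx = 50421/32.
  Sum: 151263/160 − 151263/64 + 50421/32 = 50421/320.
  ∫_0^7/2 (u')² dx = ∫_0^7/2 (36*x^2 - 126*x + 441/4) dx. Term by term:
    ∫_0^7/2 36*x^2 dx = 1029/2;  ∫_0^7/2 -126*x dx = -3087/4;  ∫_0^7/2 441/4 dx = 3087/8.
  Sum: 1029/2 − 3087/4 + 3087/8 = 1029/8.
∫_0^7/2 u² dx = 50421/320, so ||u||_L² = 49*sqrt(105)/40.
∫_0^7/2 (u')² dx = 1029/8, so ||u'||_L² = 7*sqrt(42)/4.
Ratio ||u||_L² / ||u'||_L² = 7*sqrt(10)/20.
Sharp Poincaré constant on H^1_0(0, 7/2) is C_P = L/π = 7/(2*π), achieved by sin(2*π/7·x).
A polynomial bump cannot attain the sharp Poincaré constant (only the first sine eigenfunction does), so the ratio is strictly less than C_P, consistent with ||u||_L² ≤ C_P ||u'||_L².


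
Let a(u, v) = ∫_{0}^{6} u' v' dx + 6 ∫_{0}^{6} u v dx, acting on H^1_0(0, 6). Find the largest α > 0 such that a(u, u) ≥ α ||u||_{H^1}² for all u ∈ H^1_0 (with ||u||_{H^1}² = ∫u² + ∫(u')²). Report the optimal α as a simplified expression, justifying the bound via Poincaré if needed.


α = 1

Coercivity of a(·,·) on H^1_0(0, 6) means a(u, u) ≥ α ||u||_{H^1}² for every u ∈ H^1_0.
The interval has length L = 6, and Poincaré/coercivity depend only on L. Here a(u, u) = ∫(u')² + (6)·∫u².
Here c = 6 ≥ 1, so a(u,u) = ∫(u')² + c∫u² ≥ ∫(u')² + ∫u² = ||u||_{H^1}², i.e. α = 1 works. No larger α is possible: a(u,u) ≥ α||u||_{H^1}² means (1−α)∫(u')² ≥ (α−c)∫u², and for the modes u_n = sin(nπ(x−x₀)/L) (x₀ the left endpoint) one has ∫u_n²/∫(u_n')² = (L/(nπ))² → 0, so a(u_n,u_n)/||u_n||_{H^1}² → 1. Hence the optimal constant is α = 1.
Therefore α = 1.


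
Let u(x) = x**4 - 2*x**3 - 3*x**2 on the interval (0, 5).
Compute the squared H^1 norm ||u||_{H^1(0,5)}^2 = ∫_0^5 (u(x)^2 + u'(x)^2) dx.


||u||_{H^1}^2 = 1711375/18

The H^1 norm (squared) on an interval (0, L) is
  ||u||_{H^1}^2 = ∫_0^L u(x)^2 dx + ∫_0^L u'(x)^2 dx.
Compute u'(x) = 4*x**3 - 6*x**2 - 6*x.
Then u(x)^2 = x**8 - 4*x**7 - 2*x**6 + 12*x**5 + 9*x**4 and u'(x)^2 = 16*x**6 - 48*x**5 - 12*x**4 + 72*x**3 + 36*x**2.
Integrate each monomial from 0 to 5 using ∫_0^5 c·x^n dx = c·5^(n+1)/(n+1):
  ∫_0^5 u(x)^2 dx = ∫_0^5 (x^8 - 4*x^7 - 2*x^6 + 12*x^5 + 9*x^4) dx. Term by term:
    ∫_0^5 x^8 dx = 1953125/9;  ∫_0^5 -4*x^7 dx = -390625/2;  ∫_0^5 -2*x^6 dx = -156250/7;
    ∫_0^5 12*x^5 dx = 31250;  ∫_0^5 9*x^4 dx = 5625.
  Sum: 1953125/9 − 390625/2 − 156250/7 + 31250 + 5625 = 4568125/126.
  ∫_0^5 u'(x)^2 dx = ∫_0^5 (16*x^6 - 48*x^5 - 12*x^4 + 72*x^3 + 36*x^2) dx. Term by term:
    ∫_0^5 16*x^6 dx = 1250000/7;  ∫_0^5 -48*x^5 dx = -125000;  ∫_0^5 -12*x^4 dx = -7500;
    ∫_0^5 72*x^3 dx = 11250;  ∫_0^5 36*x^2 dx = 1500.
  Sum: 1250000/7 − 125000 − 7500 + 11250 + 1500 = 411750/7.
Adding: ||u||_{H^1}^2 = 4568125/126 + 411750/7 = 1711375/18.


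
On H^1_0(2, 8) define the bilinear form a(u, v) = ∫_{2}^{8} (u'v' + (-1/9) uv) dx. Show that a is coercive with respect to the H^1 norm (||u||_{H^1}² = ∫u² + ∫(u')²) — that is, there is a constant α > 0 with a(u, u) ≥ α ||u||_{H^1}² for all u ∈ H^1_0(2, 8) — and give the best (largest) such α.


α = (-4 + π^2)/(π^2 + 36)

Coercivity of a(·,·) on H^1_0(2, 8) means a(u, u) ≥ α ||u||_{H^1}² for every u ∈ H^1_0.
The interval has length L = 6, and Poincaré/coercivity depend only on L. Here a(u, u) = ∫(u')² + (-1/9)·∫u².
Here c = -1/9 < 0 with |c| < (π/L)² = π^2/36, so coercivity still holds. The condition a(u,u) ≥ α||u||_{H^1}² reads (1−α)∫(u')² ≥ (α−c)∫u². Any admissible α is ≤ 1 (rapidly oscillating u have ∫u²/∫(u')² → 0), and α = 1 would force 0 ≥ (1−c)∫u², impossible since c < 1; so 1−α > 0. By the sharp Poincaré inequality on H^1_0 of an interval of length L, ∫(u')² ≥ (π/L)²∫u² with equality for the first sine mode sin(π(x−x₀)/L) (x₀ the left endpoint), so the inequality holds for all u iff (1−α)(π/L)² ≥ α − c, i.e. α ≤ ((π/L)² + c)/((π/L)² + 1) = (1 + c(L/π)²)/(1 + (L/π)²). (Direct route, valid since c ≤ 0: Poincaré gives c∫u² ≥ c(L/π)²∫(u')², so a(u,u) ≥ (1 + c(L/π)²)∫(u')², while ||u||_{H^1}² ≤ (1 + (L/π)²)∫(u')²; dividing yields the same α.) With (π/L)² = π^2/36 and c = -1/9, the largest admissible constant is α = ((π/L)² + c)/((π/L)² + 1).
Simplifying, α = (-4 + π^2)/(π^2 + 36).


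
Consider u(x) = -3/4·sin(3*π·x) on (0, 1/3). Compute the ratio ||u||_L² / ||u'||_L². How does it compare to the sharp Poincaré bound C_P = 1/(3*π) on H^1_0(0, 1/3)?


||u||_L² / ||u'||_L² = 1/(3*π) = C_P.

u(x) = -3/4·sin(3*π·x), so u'(x) = -9*π*cos(3*π*x)/4.
Writing u(x) = A·sin(kπx/L) with A = -3/4 and k = 1, use ∫_0^L sin²(kπx/L) dx = L/2 and ∫_0^L cos²(kπx/L) dx = L/2.
u² = 9/16·sin²(3*π·x) and (u')² = 81*π^2/16·cos²(3*π·x), and each of sin², cos² integrates to L/2 = 1/6 over (0, 1/3).
∫_0^1/3 u² dx = 3/32, so ||u||_L² = sqrt(6)/8.
∫_0^1/3 (u')² dx = 27*π^2/32, so ||u'||_L² = 3*sqrt(6)*π/8.
Ratio ||u||_L² / ||u'||_L² = 1/(3*π).
Sharp Poincaré constant on H^1_0(0, 1/3) is C_P = L/π = 1/(3*π), achieved by sin(3*π·x).
This is the k = 1 eigenfunction (up to amplitude), so the ratio equals the sharp Poincaré constant exactly.


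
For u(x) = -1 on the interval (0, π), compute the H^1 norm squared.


||u||_{H^1(0,π)}^2 = π

u'(x) = 0.
Expand u² and (u')² and integrate term by term on (0, π), using: for integers n ≥ 1, ∫_0^π sin²(nx) dx = ∫_0^π cos²(nx) dx = π/2; for n ≠ n', ∫_0^π sin(nx)sin(n'x) dx = ∫_0^π cos(nx)cos(n'x) dx = 0; and by product-to-sum, ∫_0^π sin(nx)cos(n'x) dx = ½∫_0^π [sin((n+n')x) + sin((n−n')x)] dx, which is 0 when n+n' is even and 2n/(n²−n'²) when n+n' is odd (it need not vanish on (0, π)). For the constant mode: ∫_0^π 1 dx = π, ∫_0^π cos(nx) dx = 0, ∫_0^π sin(nx) dx = (1−(−1)^n)/n.
  u² squared terms: (-1)²·∫1 dx = 1·π = π.
  So ∫_0^π u² dx = π.
  u' ≡ 0, so ∫_0^π (u')² dx = 0.
||u||_{H^1}^2 = (π) + (0) = π.


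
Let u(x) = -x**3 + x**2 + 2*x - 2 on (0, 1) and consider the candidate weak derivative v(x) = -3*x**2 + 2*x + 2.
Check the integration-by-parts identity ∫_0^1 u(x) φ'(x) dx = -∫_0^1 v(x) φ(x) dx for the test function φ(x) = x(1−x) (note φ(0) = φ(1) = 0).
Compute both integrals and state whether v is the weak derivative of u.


LHS = -7/20, RHS = -7/20. Yes, v = u' weakly.

u(x) = -x**3 + x**2 + 2*x - 2, classical derivative u'(x) = -3*x**2 + 2*x + 2.
φ(x) = x(1−x), so φ'(x) = 1 - 2*x.
Note φ(0) = φ(1) = 0, so the boundary term u·φ vanishes.
LHS = ∫_0^1 u(x) φ'(x) dx = ∫_0^1 (2*x^4 - 3*x^3 - 3*x^2 + 6*x - 2) dx. Term by term:
  ∫_0^1 2*x^4 dx = 2/5;  ∫_0^1 -3*x^3 dx = -3/4;  ∫_0^1 -3*x^2 dx = -1;
  ∫_0^1 6*x dx = 3;  ∫_0^1 -2 dx = -2.
Sum: 2/5 − 3/4 − 1 + 3 − 2 = -7/20.
So LHS = -7/20.
∫_0^1 v(x) φ(x) dx = ∫_0^1 (3*x^4 - 5*x^3 + 2*x) dx. Term by term:
  ∫_0^1 3*x^4 dx = 3/5;  ∫_0^1 -5*x^3 dx = -5/4;  ∫_0^1 2*x dx = 1.
Sum: 3/5 − 5/4 + 1 = 7/20.
So RHS = -∫_0^1 v(x) φ(x) dx = -7/20.
LHS = RHS, so the identity holds for this test φ.
Moreover u is smooth here and v(x) = u'(x) = -3*x**2 + 2*x + 2 pointwise, so the identity holds for every test function. Hence v is the weak derivative of u.


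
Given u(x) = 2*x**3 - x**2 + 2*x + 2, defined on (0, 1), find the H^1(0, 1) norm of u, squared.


||u||_{H^1}^2 = 446/21

The H^1 norm (squared) on an interval (0, L) is
  ||u||_{H^1}^2 = ∫_0^L u(x)^2 dx + ∫_0^L u'(x)^2 dx.
Compute u'(x) = 6*x**2 - 2*x + 2.
Then u(x)^2 = 4*x**6 - 4*x**5 + 9*x**4 + 4*x**3 + 8*x + 4 and u'(x)^2 = 36*x**4 - 24*x**3 + 28*x**2 - 8*x + 4.
Integrate each monomial from 0 to 1 using ∫_0^1 c·x^n dx = c·1^(n+1)/(n+1):
  ∫_0^1 u(x)^2 dx = ∫_0^1 (4*x^6 - 4*x^5 + 9*x^4 + 4*x^3 + 8*x + 4) dx. Term by term:
    ∫_0^1 4*x^6 dx = 4/7;  ∫_0^1 -4*x^5 dx = -2/3;  ∫_0^1 9*x^4 dx = 9/5;
    ∫_0^1 4*x^3 dx = 1;  ∫_0^1 8*x dx = 4;  ∫_0^1 4 dx = 4.
  Sum: 4/7 − 2/3 + 9/5 + 1 + 4 + 4 = 1124/105.
  ∫_0^1 u'(x)^2 dx = ∫_0^1 (36*x^4 - 24*x^3 + 28*x^2 - 8*x + 4) dx. Term by term:
    ∫_0^1 36*x^4 dx = 36/5;  ∫_0^1 -24*x^3 dx = -6;  ∫_0^1 28*x^2 dx = 28/3;
    ∫_0^1 -8*x dx = -4;  ∫_0^1 4 dx = 4.
  Sum: 36/5 − 6 + 28/3 − 4 + 4 = 158/15.
Adding: ||u||_{H^1}^2 = 1124/105 + 158/15 = 446/21.


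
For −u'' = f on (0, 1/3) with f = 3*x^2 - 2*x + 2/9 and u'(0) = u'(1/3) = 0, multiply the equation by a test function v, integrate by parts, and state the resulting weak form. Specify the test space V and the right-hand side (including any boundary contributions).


V = H^1(0, 1/3) (no boundary constraint on v; u is determined up to an additive constant); weak form: ∫_0^1/3 u'v' dx = ∫_0^1/3 (3*x^2 - 2*x + 2/9) v dx for all v ∈ V.

Multiply both sides by a test function v and integrate from 0 to 1/3:
  ∫_0^1/3 −u''(x) v(x) dx = ∫_0^1/3 f(x) v(x) dx.
Integrate the LHS by parts once:
  ∫_0^1/3 −u'' v dx = −[u'(x) v(x)]_0^1/3 + ∫_0^1/3 u'(x) v'(x) dx.
Thus ∫_0^1/3 u'(x) v'(x) dx = ∫_0^1/3 f(x) v(x) dx + [u'(x) v(x)]_0^1/3.
Choose V so that boundary terms are either known or forced to vanish.
u has homogeneous Neumann: u'(0) = u'(1/3) = 0. So [u' v]_0^1/3 = 0·v(1/3) − 0·v(0) = 0 for any v; take V = H^1(0, 1/3).
Weak formulation: find u (satisfying any essential BC) such that ∫_0^1/3 u'(x) v'(x) dx = ∫_0^1/3 f v dx for all v ∈ V (homogeneous Neumann, so boundary terms vanish).
Substituting f(x) = 3*x^2 - 2*x + 2/9, the right-hand side is ∫_0^1/3 (3*x^2 - 2*x + 2/9) v dx.
Compatibility check (pure Neumann): taking v ≡ 1 ∈ V gives 0 = ∫_0^1/3 f dx + (0) − (0), i.e. ∫_0^1/3 f dx must equal u'(0) − u'(1/3) = 0. Indeed ∫_0^1/3 (3*x^2 - 2*x + 2/9) dx = 0, so the data are compatible. The solution is then unique only up to an additive constant (fix it e.g. by requiring ∫_0^1/3 u dx = 0).


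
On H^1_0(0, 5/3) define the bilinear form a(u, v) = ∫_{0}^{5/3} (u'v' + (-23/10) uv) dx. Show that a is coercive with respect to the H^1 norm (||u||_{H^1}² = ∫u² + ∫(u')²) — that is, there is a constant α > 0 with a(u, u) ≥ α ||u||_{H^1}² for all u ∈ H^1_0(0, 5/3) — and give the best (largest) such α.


α = (-115 + 18*π^2)/(2*(25 + 9*π^2))

Coercivity of a(·,·) on H^1_0(0, 5/3) means a(u, u) ≥ α ||u||_{H^1}² for every u ∈ H^1_0.
The interval has length L = 5/3, and Poincaré/coercivity depend only on L. Here a(u, u) = ∫(u')² + (-23/10)·∫u².
Here c = -23/10 < 0 with |c| < (π/L)² = 9*π^2/25, so coercivity still holds. The condition a(u,u) ≥ α||u||_{H^1}² reads (1−α)∫(u')² ≥ (α−c)∫u². Any admissible α is ≤ 1 (rapidly oscillating u have ∫u²/∫(u')² → 0), and α = 1 would force 0 ≥ (1−c)∫u², impossible since c < 1; so 1−α > 0. By the sharp Poincaré inequality on H^1_0 of an interval of length L, ∫(u')² ≥ (π/L)²∫u² with equality for the first sine mode sin(π(x−x₀)/L) (x₀ the left endpoint), so the inequality holds for all u iff (1−α)(π/L)² ≥ α − c, i.e. α ≤ ((π/L)² + c)/((π/L)² + 1) = (1 + c(L/π)²)/(1 + (L/π)²). (Direct route, valid since c ≤ 0: Poincaré gives c∫u² ≥ c(L/π)²∫(u')², so a(u,u) ≥ (1 + c(L/π)²)∫(u')², while ||u||_{H^1}² ≤ (1 + (L/π)²)∫(u')²; dividing yields the same α.) With (π/L)² = 9*π^2/25 and c = -23/10, the largest admissible constant is α = ((π/L)² + c)/((π/L)² + 1).
Simplifying, α = (-115 + 18*π^2)/(2*(25 + 9*π^2)).


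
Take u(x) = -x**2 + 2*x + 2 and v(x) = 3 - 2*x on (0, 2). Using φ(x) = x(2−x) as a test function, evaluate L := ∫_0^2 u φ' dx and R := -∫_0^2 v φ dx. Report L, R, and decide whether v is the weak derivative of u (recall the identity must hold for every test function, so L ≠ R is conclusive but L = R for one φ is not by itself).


LHS = 0, RHS = -4/3. No, v is not the weak derivative of u.

u(x) = -x**2 + 2*x + 2, classical derivative u'(x) = 2 - 2*x.
φ(x) = x(2−x), so φ'(x) = 2 - 2*x.
Note φ(0) = φ(2) = 0, so the boundary term u·φ vanishes.
LHS = ∫_0^2 u(x) φ'(x) dx = ∫_0^2 (2*x^3 - 6*x^2 + 4) dx. Term by term:
  ∫_0^2 2*x^3 dx = 8;  ∫_0^2 -6*x^2 dx = -16;  ∫_0^2 4 dx = 8.
Sum: 8 − 16 + 8 = 0.
So LHS = 0.
∫_0^2 v(x) φ(x) dx = ∫_0^2 (2*x^3 - 7*x^2 + 6*x) dx. Term by term:
  ∫_0^2 2*x^3 dx = 8;  ∫_0^2 -7*x^2 dx = -56/3;  ∫_0^2 6*x dx = 12.
Sum: 8 − 56/3 + 12 = 4/3.
So RHS = -∫_0^2 v(x) φ(x) dx = -4/3.
LHS − RHS = 4/3 ≠ 0, so the identity fails.
(For a valid weak derivative the identity must hold for EVERY test function, in particular this one. The failure shows v is NOT the weak derivative of u.)
Correct weak derivative would be u'(x) = 2 - 2*x.


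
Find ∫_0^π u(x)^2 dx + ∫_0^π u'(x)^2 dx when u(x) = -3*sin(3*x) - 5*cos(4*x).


||u||_{H^1(0,π)}^2 = -3060/7 + 515*π/2

u'(x) = 20*sin(4*x) - 9*cos(3*x).
Expand u² and (u')² and integrate term by term on (0, π), using: for integers n ≥ 1, ∫_0^π sin²(nx) dx = ∫_0^π cos²(nx) dx = π/2; for n ≠ n', ∫_0^π sin(nx)sin(n'x) dx = ∫_0^π cos(nx)cos(n'x) dx = 0; and by product-to-sum, ∫_0^π sin(nx)cos(n'x) dx = ½∫_0^π [sin((n+n')x) + sin((n−n')x)] dx, which is 0 when n+n' is even and 2n/(n²−n'²) when n+n' is odd (it need not vanish on (0, π)).
  u² squared terms: (-5)²·∫cos(4x)² dx = 25·π/2 = 25*π/2;  (-3)²·∫sin(3x)² dx = 9·π/2 = 9*π/2.
  u² cross terms: 2·(-5)·(-3)·∫cos(4x)·sin(3x) dx = 30·(-6/7) = -180/7.
  So ∫_0^π u² dx = 25*π/2 + 9*π/2 − 180/7 = -180/7 + 17*π.
  (u')² squared terms: (-9)²·∫cos(3x)² dx = 81·π/2 = 81*π/2;  (20)²·∫sin(4x)² dx = 400·π/2 = 200*π.
  (u')² cross terms: 2·(-9)·(20)·∫cos(3x)·sin(4x) dx = -360·(8/7) = -2880/7.
  So ∫_0^π (u')² dx = 81*π/2 + 200*π − 2880/7 = -2880/7 + 481*π/2.
||u||_{H^1}^2 = (-180/7 + 17*π) + (-2880/7 + 481*π/2) = -3060/7 + 515*π/2.


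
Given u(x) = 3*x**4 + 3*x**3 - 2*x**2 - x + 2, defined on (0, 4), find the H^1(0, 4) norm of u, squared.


||u||_{H^1}^2 = 6079532/7

The H^1 norm (squared) on an interval (0, L) is
  ||u||_{H^1}^2 = ∫_0^L u(x)^2 dx + ∫_0^L u'(x)^2 dx.
Compute u'(x) = 12*x**3 + 9*x**2 - 4*x - 1.
Then u(x)^2 = 9*x**8 + 18*x**7 - 3*x**6 - 18*x**5 + 10*x**4 + 16*x**3 - 7*x**2 - 4*x + 4 and u'(x)^2 = 144*x**6 + 216*x**5 - 15*x**4 - 96*x**3 - 2*x**2 + 8*x + 1.
Integrate each monomial from 0 to 4 using ∫_0^4 c·x^n dx = c·4^(n+1)/(n+1):
  ∫_0^4 u(x)^2 dx = ∫_0^4 (9*x^8 + 18*x^7 - 3*x^6 - 18*x^5 + 10*x^4 + 16*x^3 - 7*x^2 - 4*x + 4) dx. Term by term:
    ∫_0^4 9*x^8 dx = 262144;  ∫_0^4 18*x^7 dx = 147456;  ∫_0^4 -3*x^6 dx = -49152/7;
    ∫_0^4 -18*x^5 dx = -12288;  ∫_0^4 10*x^4 dx = 2048;  ∫_0^4 16*x^3 dx = 1024;
    ∫_0^4 -7*x^2 dx = -448/3;  ∫_0^4 -4*x dx = -32;  ∫_0^4 4 dx = 16.
  Sum: 262144 + 147456 − 49152/7 − 12288 + 2048 + 1024 − 448/3 − 32 + 16 = 8257136/21.
  ∫_0^4 u'(x)^2 dx = ∫_0^4 (144*x^6 + 216*x^5 - 15*x^4 - 96*x^3 - 2*x^2 + 8*x + 1) dx. Term by term:
    ∫_0^4 144*x^6 dx = 2359296/7;  ∫_0^4 216*x^5 dx = 147456;  ∫_0^4 -15*x^4 dx = -3072;
    ∫_0^4 -96*x^3 dx = -6144;  ∫_0^4 -2*x^2 dx = -128/3;  ∫_0^4 8*x dx = 64;
    ∫_0^4 1 dx = 4.
  Sum: 2359296/7 + 147456 − 3072 − 6144 − 128/3 + 64 + 4 = 9981460/21.
Adding: ||u||_{H^1}^2 = 8257136/21 + 9981460/21 = 6079532/7.


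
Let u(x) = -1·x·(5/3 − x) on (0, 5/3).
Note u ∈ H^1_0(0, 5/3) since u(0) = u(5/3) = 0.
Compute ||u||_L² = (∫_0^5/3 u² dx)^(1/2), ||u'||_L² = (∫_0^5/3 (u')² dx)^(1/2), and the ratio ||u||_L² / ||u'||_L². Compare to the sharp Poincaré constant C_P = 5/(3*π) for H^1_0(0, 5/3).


||u||_L² / ||u'||_L² = sqrt(10)/6 < C_P = 5/(3*π).

u(x) = -1·x·(5/3 − x), so u'(x) = 2*x - 5/3.
u(x) = -1·x·(5/3 − x) vanishes at x = 0 and x = 5/3, so u ∈ H^1_0(0, 5/3). Differentiate via the product rule and integrate the resulting polynomials term by term.
  ∫_0^5/3 u² dx = ∫_0^5/3 (x^4 - 10*x^3/3 + 25*x^2/9) dx. Term by term:
    ∫_0^5/3 x^4 dx = 625/243;  ∫_0^5/3 -10*x^3/3 dx = -3125/486;  ∫_0^5/3 25*x^2/9 dx = 3125/729.
  Sum: 625/243 − 3125/486 + 3125/729 = 625/1458.
  ∫_0^5/3 (u')² dx = ∫_0^5/3 (4*x^2 - 20*x/3 + 25/9) dx. Term by term:
    ∫_0^5/3 4*x^2 dx = 500/81;  ∫_0^5/3 -20*x/3 dx = -250/27;  ∫_0^5/3 25/9 dx = 125/27.
  Sum: 500/81 − 250/27 + 125/27 = 125/81.
∫_0^5/3 u² dx = 625/1458, so ||u||_L² = 25*sqrt(2)/54.
∫_0^5/3 (u')² dx = 125/81, so ||u'||_L² = 5*sqrt(5)/9.
Ratio ||u||_L² / ||u'||_L² = sqrt(10)/6.
Sharp Poincaré constant on H^1_0(0, 5/3) is C_P = L/π = 5/(3*π), achieved by sin(3*π/5·x).
A polynomial bump cannot attain the sharp Poincaré constant (only the first sine eigenfunction does), so the ratio is strictly less than C_P, consistent with ||u||_L² ≤ C_P ||u'||_L².


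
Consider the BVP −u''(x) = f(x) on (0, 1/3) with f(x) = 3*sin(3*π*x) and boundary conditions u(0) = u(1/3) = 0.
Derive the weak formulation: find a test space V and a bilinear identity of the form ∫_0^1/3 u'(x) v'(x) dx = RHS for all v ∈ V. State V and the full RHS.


V = H^1_0(0, 1/3) (so v(0) = v(1/3) = 0); weak form: ∫_0^1/3 u'v' dx = ∫_0^1/3 (3*sin(3*π*x)) v dx for all v ∈ V.

Multiply both sides by a test function v and integrate from 0 to 1/3:
  ∫_0^1/3 −u''(x) v(x) dx = ∫_0^1/3 f(x) v(x) dx.
Integrate the LHS by parts once:
  ∫_0^1/3 −u'' v dx = −[u'(x) v(x)]_0^1/3 + ∫_0^1/3 u'(x) v'(x) dx.
Thus ∫_0^1/3 u'(x) v'(x) dx = ∫_0^1/3 f(x) v(x) dx + [u'(x) v(x)]_0^1/3.
Choose V so that boundary terms are either known or forced to vanish.
u is Dirichlet: u(0) = u(1/3) = 0. Let V = H^1_0(0, 1/3); then v(0) = v(1/3) = 0, and [u' v]_0^1/3 = 0.
Weak formulation: find u (satisfying any essential BC) such that ∫_0^1/3 u'(x) v'(x) dx = ∫_0^1/3 f v dx for all v ∈ V.
Substituting f(x) = 3*sin(3*π*x), the right-hand side is ∫_0^1/3 (3*sin(3*π*x)) v dx.


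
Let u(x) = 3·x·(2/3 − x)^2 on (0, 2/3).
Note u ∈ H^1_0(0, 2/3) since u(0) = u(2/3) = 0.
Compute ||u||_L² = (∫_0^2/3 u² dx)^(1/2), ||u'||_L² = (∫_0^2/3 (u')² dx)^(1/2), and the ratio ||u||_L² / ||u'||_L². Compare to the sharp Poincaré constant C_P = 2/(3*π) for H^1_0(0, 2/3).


||u||_L² / ||u'||_L² = sqrt(14)/21 < C_P = 2/(3*π).

u(x) = 3·x·(2/3 − x)^2, so u'(x) = (x - 2/3)*(9*x - 2).
u(x) = 3·x·(2/3 − x)^2 vanishes at x = 0 and x = 2/3, so u ∈ H^1_0(0, 2/3). Differentiate via the product rule and integrate the resulting polynomials term by term.
  ∫_0^2/3 u² dx = ∫_0^2/3 (9*x^6 - 24*x^5 + 24*x^4 - 32*x^3/3 + 16*x^2/9) dx. Term by term:
    ∫_0^2/3 9*x^6 dx = 128/1701;  ∫_0^2/3 -24*x^5 dx = -256/729;  ∫_0^2/3 24*x^4 dx = 256/405;
    ∫_0^2/3 -32*x^3/3 dx = -128/243;  ∫_0^2/3 16*x^2/9 dx = 128/729.
  Sum: 128/1701 − 256/729 + 256/405 − 128/243 + 128/729 = 128/25515.
  ∫_0^2/3 (u')² dx = ∫_0^2/3 (81*x^4 - 144*x^3 + 88*x^2 - 64*x/3 + 16/9) dx. Term by term:
    ∫_0^2/3 81*x^4 dx = 32/15;  ∫_0^2/3 -144*x^3 dx = -64/9;  ∫_0^2/3 88*x^2 dx = 704/81;
    ∫_0^2/3 -64*x/3 dx = -128/27;  ∫_0^2/3 16/9 dx = 32/27.
  Sum: 32/15 − 64/9 + 704/81 − 128/27 + 32/27 = 64/405.
∫_0^2/3 u² dx = 128/25515, so ||u||_L² = 8*sqrt(70)/945.
∫_0^2/3 (u')² dx = 64/405, so ||u'||_L² = 8*sqrt(5)/45.
Ratio ||u||_L² / ||u'||_L² = sqrt(14)/21.
Sharp Poincaré constant on H^1_0(0, 2/3) is C_P = L/π = 2/(3*π), achieved by sin(3*π/2·x).
A polynomial bump cannot attain the sharp Poincaré constant (only the first sine eigenfunction does), so the ratio is strictly less than C_P, consistent with ||u||_L² ≤ C_P ||u'||_L².


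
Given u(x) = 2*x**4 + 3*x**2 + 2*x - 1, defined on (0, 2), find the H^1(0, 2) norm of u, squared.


||u||_{H^1}^2 = 839686/315

The H^1 norm (squared) on an interval (0, L) is
  ||u||_{H^1}^2 = ∫_0^L u(x)^2 dx + ∫_0^L u'(x)^2 dx.
Compute u'(x) = 8*x**3 + 6*x + 2.
Then u(x)^2 = 4*x**8 + 12*x**6 + 8*x**5 + 5*x**4 + 12*x**3 - 2*x**2 - 4*x + 1 and u'(x)^2 = 64*x**6 + 96*x**4 + 32*x**3 + 36*x**2 + 24*x + 4.
Integrate each monomial from 0 to 2 using ∫_0^2 c·x^n dx = c·2^(n+1)/(n+1):
  ∫_0^2 u(x)^2 dx = ∫_0^2 (4*x^8 + 12*x^6 + 8*x^5 + 5*x^4 + 12*x^3 - 2*x^2 - 4*x + 1) dx. Term by term:
    ∫_0^2 4*x^8 dx = 2048/9;  ∫_0^2 12*x^6 dx = 1536/7;  ∫_0^2 8*x^5 dx = 256/3;
    ∫_0^2 5*x^4 dx = 32;  ∫_0^2 12*x^3 dx = 48;  ∫_0^2 -2*x^2 dx = -16/3;
    ∫_0^2 -4*x dx = -8;  ∫_0^2 1 dx = 2.
  Sum: 2048/9 + 1536/7 + 256/3 + 32 + 48 − 16/3 − 8 + 2 = 37862/63.
  ∫_0^2 u'(x)^2 dx = ∫_0^2 (64*x^6 + 96*x^4 + 32*x^3 + 36*x^2 + 24*x + 4) dx. Term by term:
    ∫_0^2 64*x^6 dx = 8192/7;  ∫_0^2 96*x^4 dx = 3072/5;  ∫_0^2 32*x^3 dx = 128;
    ∫_0^2 36*x^2 dx = 96;  ∫_0^2 24*x dx = 48;  ∫_0^2 4 dx = 8.
  Sum: 8192/7 + 3072/5 + 128 + 96 + 48 + 8 = 72264/35.
Adding: ||u||_{H^1}^2 = 37862/63 + 72264/35 = 839686/315.


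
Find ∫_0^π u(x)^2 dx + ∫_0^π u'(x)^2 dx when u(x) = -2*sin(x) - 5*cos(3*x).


||u||_{H^1(0,π)}^2 = 129*π

u'(x) = 15*sin(3*x) - 2*cos(x).
Expand u² and (u')² and integrate term by term on (0, π), using: for integers n ≥ 1, ∫_0^π sin²(nx) dx = ∫_0^π cos²(nx) dx = π/2; for n ≠ n', ∫_0^π sin(nx)sin(n'x) dx = ∫_0^π cos(nx)cos(n'x) dx = 0; and by product-to-sum, ∫_0^π sin(nx)cos(n'x) dx = ½∫_0^π [sin((n+n')x) + sin((n−n')x)] dx, which is 0 when n+n' is even and 2n/(n²−n'²) when n+n' is odd (it need not vanish on (0, π)).
  u² squared terms: (-5)²·∫cos(3x)² dx = 25·π/2 = 25*π/2;  (-2)²·∫sin(x)² dx = 4·π/2 = 2*π.
  u² cross terms: 2·(-5)·(-2)·∫cos(3x)·sin(x) dx = 20·(0) = 0.
  So ∫_0^π u² dx = 25*π/2 + 2*π + 0 = 29*π/2.
  (u')² squared terms: (-2)²·∫cos(x)² dx = 4·π/2 = 2*π;  (15)²·∫sin(3x)² dx = 225·π/2 = 225*π/2.
  (u')² cross terms: 2·(-2)·(15)·∫cos(x)·sin(3x) dx = -60·(0) = 0.
  So ∫_0^π (u')² dx = 2*π + 225*π/2 + 0 = 229*π/2.
||u||_{H^1}^2 = (29*π/2) + (229*π/2) = 129*π.


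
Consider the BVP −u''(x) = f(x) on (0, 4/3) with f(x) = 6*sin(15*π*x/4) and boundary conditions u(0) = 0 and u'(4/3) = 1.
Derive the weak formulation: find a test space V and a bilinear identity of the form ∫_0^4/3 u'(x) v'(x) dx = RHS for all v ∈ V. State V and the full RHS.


V = {v ∈ H^1(0, 4/3) : v(0) = 0} (test functions vanish at x = 0 where u is specified); weak form: ∫_0^4/3 u'v' dx = ∫_0^4/3 (6*sin(15*π*x/4)) v dx + v(4/3) for all v ∈ V.

Multiply both sides by a test function v and integrate from 0 to 4/3:
  ∫_0^4/3 −u''(x) v(x) dx = ∫_0^4/3 f(x) v(x) dx.
Integrate the LHS by parts once:
  ∫_0^4/3 −u'' v dx = −[u'(x) v(x)]_0^4/3 + ∫_0^4/3 u'(x) v'(x) dx.
Thus ∫_0^4/3 u'(x) v'(x) dx = ∫_0^4/3 f(x) v(x) dx + [u'(x) v(x)]_0^4/3.
Choose V so that boundary terms are either known or forced to vanish.
Mixed BC: u(0) = 0 (Dirichlet) and u'(4/3) = 1 (Neumann). Define V = {v ∈ H^1(0, 4/3) : v(0) = 0}. Then [u' v]_0^4/3 = u'(4/3)·v(4/3) − u'(0)·0 = v(4/3).
Weak formulation: find u (satisfying any essential BC) such that ∫_0^4/3 u'(x) v'(x) dx = ∫_0^4/3 f v dx + v(4/3) for all v ∈ V (Dirichlet at 0 absorbed into V; Neumann datum at x = 4/3 contributes the boundary term).
Substituting f(x) = 6*sin(15*π*x/4), the right-hand side is ∫_0^4/3 (6*sin(15*π*x/4)) v dx + v(4/3).


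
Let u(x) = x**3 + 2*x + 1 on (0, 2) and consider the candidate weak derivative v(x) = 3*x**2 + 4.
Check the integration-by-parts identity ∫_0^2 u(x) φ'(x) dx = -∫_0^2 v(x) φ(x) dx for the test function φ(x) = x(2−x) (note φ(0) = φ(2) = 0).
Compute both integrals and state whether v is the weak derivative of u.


LHS = -112/15, RHS = -152/15. No, v is not the weak derivative of u.

u(x) = x**3 + 2*x + 1, classical derivative u'(x) = 3*x**2 + 2.
φ(x) = x(2−x), so φ'(x) = 2 - 2*x.
Note φ(0) = φ(2) = 0, so the boundary term u·φ vanishes.
LHS = ∫_0^2 u(x) φ'(x) dx = ∫_0^2 (-2*x^4 + 2*x^3 - 4*x^2 + 2*x + 2) dx. Term by term:
  ∫_0^2 -2*x^4 dx = -64/5;  ∫_0^2 2*x^3 dx = 8;  ∫_0^2 -4*x^2 dx = -32/3;
  ∫_0^2 2*x dx = 4;  ∫_0^2 2 dx = 4.
Sum: -64/5 + 8 − 32/3 + 4 + 4 = -112/15.
So LHS = -112/15.
∫_0^2 v(x) φ(x) dx = ∫_0^2 (-3*x^4 + 6*x^3 - 4*x^2 + 8*x) dx. Term by term:
  ∫_0^2 -3*x^4 dx = -96/5;  ∫_0^2 6*x^3 dx = 24;  ∫_0^2 -4*x^2 dx = -32/3;
  ∫_0^2 8*x dx = 16.
Sum: -96/5 + 24 − 32/3 + 16 = 152/15.
So RHS = -∫_0^2 v(x) φ(x) dx = -152/15.
LHS − RHS = 8/3 ≠ 0, so the identity fails.
(For a valid weak derivative the identity must hold for EVERY test function, in particular this one. The failure shows v is NOT the weak derivative of u.)
Correct weak derivative would be u'(x) = 3*x**2 + 2.


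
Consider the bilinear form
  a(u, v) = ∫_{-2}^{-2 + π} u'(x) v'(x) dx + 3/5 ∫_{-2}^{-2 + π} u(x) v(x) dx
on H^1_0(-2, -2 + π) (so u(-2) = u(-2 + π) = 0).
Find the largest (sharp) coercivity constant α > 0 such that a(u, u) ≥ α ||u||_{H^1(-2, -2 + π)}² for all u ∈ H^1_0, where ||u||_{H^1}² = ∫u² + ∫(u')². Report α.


α = 4/5

Coercivity of a(·,·) on H^1_0(-2, -2 + π) means a(u, u) ≥ α ||u||_{H^1}² for every u ∈ H^1_0.
The interval has length L = π, and Poincaré/coercivity depend only on L. Here a(u, u) = ∫(u')² + (3/5)·∫u².
Here 0 < c = 3/5 < 1. The condition a(u,u) ≥ α||u||_{H^1}² reads (1−α)∫(u')² ≥ (α−c)∫u². Any admissible α is ≤ 1 (rapidly oscillating u have ∫u²/∫(u')² → 0), and α = 1 would force 0 ≥ (1−c)∫u², impossible since c < 1; so 1−α > 0. By the sharp Poincaré inequality on H^1_0 of an interval of length L, ∫(u')² ≥ (π/L)²∫u² with equality for the first sine mode sin(π(x−x₀)/L) (x₀ the left endpoint), so the inequality holds for all u iff (1−α)(π/L)² ≥ α − c, i.e. α ≤ ((π/L)² + c)/((π/L)² + 1) = (1 + c(L/π)²)/(1 + (L/π)²). With (π/L)² = 1 and c = 3/5, the largest admissible constant is α = ((π/L)² + c)/((π/L)² + 1).
Simplifying, α = 4/5.


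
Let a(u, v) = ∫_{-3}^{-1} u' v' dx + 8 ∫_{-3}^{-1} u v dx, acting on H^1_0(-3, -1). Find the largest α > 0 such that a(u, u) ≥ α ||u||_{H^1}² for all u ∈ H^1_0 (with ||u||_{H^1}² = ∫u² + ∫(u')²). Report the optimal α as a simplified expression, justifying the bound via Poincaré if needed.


α = 1

Coercivity of a(·,·) on H^1_0(-3, -1) means a(u, u) ≥ α ||u||_{H^1}² for every u ∈ H^1_0.
The interval has length L = 2, and Poincaré/coercivity depend only on L. Here a(u, u) = ∫(u')² + (8)·∫u².
Here c = 8 ≥ 1, so a(u,u) = ∫(u')² + c∫u² ≥ ∫(u')² + ∫u² = ||u||_{H^1}², i.e. α = 1 works. No larger α is possible: a(u,u) ≥ α||u||_{H^1}² means (1−α)∫(u')² ≥ (α−c)∫u², and for the modes u_n = sin(nπ(x−x₀)/L) (x₀ the left endpoint) one has ∫u_n²/∫(u_n')² = (L/(nπ))² → 0, so a(u_n,u_n)/||u_n||_{H^1}² → 1. Hence the optimal constant is α = 1.
Therefore α = 1.


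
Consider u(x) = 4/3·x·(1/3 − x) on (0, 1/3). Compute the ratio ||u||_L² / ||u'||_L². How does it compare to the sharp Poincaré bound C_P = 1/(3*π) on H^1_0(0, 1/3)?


||u||_L² / ||u'||_L² = sqrt(10)/30 < C_P = 1/(3*π).

u(x) = 4/3·x·(1/3 − x), so u'(x) = 4/9 - 8*x/3.
u(x) = 4/3·x·(1/3 − x) vanishes at x = 0 and x = 1/3, so u ∈ H^1_0(0, 1/3). Differentiate via the product rule and integrate the resulting polynomials term by term.
  ∫_0^1/3 u² dx = ∫_0^1/3 (16*x^4/9 - 32*x^3/27 + 16*x^2/81) dx. Term by term:
    ∫_0^1/3 16*x^4/9 dx = 16/10935;  ∫_0^1/3 -32*x^3/27 dx = -8/2187;  ∫_0^1/3 16*x^2/81 dx = 16/6561.
  Sum: 16/10935 − 8/2187 + 16/6561 = 8/32805.
  ∫_0^1/3 (u')² dx = ∫_0^1/3 (64*x^2/9 - 64*x/27 + 16/81) dx. Term by term:
    ∫_0^1/3 64*x^2/9 dx = 64/729;  ∫_0^1/3 -64*x/27 dx = -32/243;  ∫_0^1/3 16/81 dx = 16/243.
  Sum: 64/729 − 32/243 + 16/243 = 16/729.
∫_0^1/3 u² dx = 8/32805, so ||u||_L² = 2*sqrt(10)/405.
∫_0^1/3 (u')² dx = 16/729, so ||u'||_L² = 4/27.
Ratio ||u||_L² / ||u'||_L² = sqrt(10)/30.
Sharp Poincaré constant on H^1_0(0, 1/3) is C_P = L/π = 1/(3*π), achieved by sin(3*π·x).
A polynomial bump cannot attain the sharp Poincaré constant (only the first sine eigenfunction does), so the ratio is strictly less than C_P, consistent with ||u||_L² ≤ C_P ||u'||_L².


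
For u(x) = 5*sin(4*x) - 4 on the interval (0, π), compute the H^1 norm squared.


||u||_{H^1(0,π)}^2 = 457*π/2

u'(x) = 20*cos(4*x).
Expand u² and (u')² and integrate term by term on (0, π), using: for integers n ≥ 1, ∫_0^π sin²(nx) dx = ∫_0^π cos²(nx) dx = π/2; for n ≠ n', ∫_0^π sin(nx)sin(n'x) dx = ∫_0^π cos(nx)cos(n'x) dx = 0; and by product-to-sum, ∫_0^π sin(nx)cos(n'x) dx = ½∫_0^π [sin((n+n')x) + sin((n−n')x)] dx, which is 0 when n+n' is even and 2n/(n²−n'²) when n+n' is odd (it need not vanish on (0, π)). For the constant mode: ∫_0^π 1 dx = π, ∫_0^π cos(nx) dx = 0, ∫_0^π sin(nx) dx = (1−(−1)^n)/n.
  u² squared terms: (-4)²·∫1 dx = 16·π = 16*π;  (5)²·∫sin(4x)² dx = 25·π/2 = 25*π/2.
  u² cross terms: 2·(-4)·(5)·∫1·sin(4x) dx = -40·(0) = 0.
  So ∫_0^π u² dx = 16*π + 25*π/2 + 0 = 57*π/2.
  (u')² squared terms: (20)²·∫cos(4x)² dx = 400·π/2 = 200*π.
  So ∫_0^π (u')² dx = 200*π.
||u||_{H^1}^2 = (57*π/2) + (200*π) = 457*π/2.


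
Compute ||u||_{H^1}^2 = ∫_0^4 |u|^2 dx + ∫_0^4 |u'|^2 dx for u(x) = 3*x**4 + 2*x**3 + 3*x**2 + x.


||u||_{H^1}^2 = 95211332/105

The H^1 norm (squared) on an interval (0, L) is
  ||u||_{H^1}^2 = ∫_0^L u(x)^2 dx + ∫_0^L u'(x)^2 dx.
Compute u'(x) = 12*x**3 + 6*x**2 + 6*x + 1.
Then u(x)^2 = 9*x**8 + 12*x**7 + 22*x**6 + 18*x**5 + 13*x**4 + 6*x**3 + x**2 and u'(x)^2 = 144*x**6 + 144*x**5 + 180*x**4 + 96*x**3 + 48*x**2 + 12*x + 1.
Integrate each monomial from 0 to 4 using ∫_0^4 c·x^n dx = c·4^(n+1)/(n+1):
  ∫_0^4 u(x)^2 dx = ∫_0^4 (9*x^8 + 12*x^7 + 22*x^6 + 18*x^5 + 13*x^4 + 6*x^3 + x^2) dx. Term by term:
    ∫_0^4 9*x^8 dx = 262144;  ∫_0^4 12*x^7 dx = 98304;  ∫_0^4 22*x^6 dx = 360448/7;
    ∫_0^4 18*x^5 dx = 12288;  ∫_0^4 13*x^4 dx = 13312/5;  ∫_0^4 6*x^3 dx = 384;
    ∫_0^4 x^2 dx = 64/3.
  Sum: 262144 + 98304 + 360448/7 + 12288 + 13312/5 + 384 + 64/3 = 44866112/105.
  ∫_0^4 u'(x)^2 dx = ∫_0^4 (144*x^6 + 144*x^5 + 180*x^4 + 96*x^3 + 48*x^2 + 12*x + 1) dx. Term by term:
    ∫_0^4 144*x^6 dx = 2359296/7;  ∫_0^4 144*x^5 dx = 98304;  ∫_0^4 180*x^4 dx = 36864;
    ∫_0^4 96*x^3 dx = 6144;  ∫_0^4 48*x^2 dx = 1024;  ∫_0^4 12*x dx = 96;
    ∫_0^4 1 dx = 4.
  Sum: 2359296/7 + 98304 + 36864 + 6144 + 1024 + 96 + 4 = 3356348/7.
Adding: ||u||_{H^1}^2 = 44866112/105 + 3356348/7 = 95211332/105.


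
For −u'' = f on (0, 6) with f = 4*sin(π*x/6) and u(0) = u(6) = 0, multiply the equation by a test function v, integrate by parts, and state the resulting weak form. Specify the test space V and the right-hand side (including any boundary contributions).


V = H^1_0(0, 6) (so v(0) = v(6) = 0); weak form: ∫_0^6 u'v' dx = ∫_0^6 (4*sin(π*x/6)) v dx for all v ∈ V.

Multiply both sides by a test function v and integrate from 0 to 6:
  ∫_0^6 −u''(x) v(x) dx = ∫_0^6 f(x) v(x) dx.
Integrate the LHS by parts once:
  ∫_0^6 −u'' v dx = −[u'(x) v(x)]_0^6 + ∫_0^6 u'(x) v'(x) dx.
Thus ∫_0^6 u'(x) v'(x) dx = ∫_0^6 f(x) v(x) dx + [u'(x) v(x)]_0^6.
Choose V so that boundary terms are either known or forced to vanish.
u is Dirichlet: u(0) = u(6) = 0. Let V = H^1_0(0, 6); then v(0) = v(6) = 0, and [u' v]_0^6 = 0.
Weak formulation: find u (satisfying any essential BC) such that ∫_0^6 u'(x) v'(x) dx = ∫_0^6 f v dx for all v ∈ V.
Substituting f(x) = 4*sin(π*x/6), the right-hand side is ∫_0^6 (4*sin(π*x/6)) v dx.


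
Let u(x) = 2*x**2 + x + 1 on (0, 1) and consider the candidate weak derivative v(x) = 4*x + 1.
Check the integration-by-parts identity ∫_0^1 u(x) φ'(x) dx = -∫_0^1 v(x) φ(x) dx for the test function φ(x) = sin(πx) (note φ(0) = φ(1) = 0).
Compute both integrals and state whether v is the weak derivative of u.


LHS = -6/π, RHS = -6/π. Yes, v = u' weakly.

u(x) = 2*x**2 + x + 1, classical derivative u'(x) = 4*x + 1.
φ(x) = sin(πx), so φ'(x) = π*cos(π*x).
Note φ(0) = φ(1) = 0, so the boundary term u·φ vanishes.
LHS = ∫_0^1 u(x) φ'(x) dx = ∫_0^1 (2*π*x^2*cos(π*x) + π*x*cos(π*x) + π*cos(π*x)) dx. Term by term:
  ∫_0^1 π*cos(π*x) dx = 0;  ∫_0^1 π*x*cos(π*x) dx = -2/π;  ∫_0^1 2*π*x^2*cos(π*x) dx = -4/π.
Sum: 0 − 2/π − 4/π = -6/π.
So LHS = -6/π.
∫_0^1 v(x) φ(x) dx = ∫_0^1 (4*x*sin(π*x) + sin(π*x)) dx. Term by term:
  ∫_0^1 4*x*sin(π*x) dx = 4/π;  ∫_0^1 sin(π*x) dx = 2/π.
Sum: 4/π + 2/π = 6/π.
So RHS = -∫_0^1 v(x) φ(x) dx = -6/π.
LHS = RHS, so the identity holds for this test φ.
Moreover u is smooth here and v(x) = u'(x) = 4*x + 1 pointwise, so the identity holds for every test function. Hence v is the weak derivative of u.


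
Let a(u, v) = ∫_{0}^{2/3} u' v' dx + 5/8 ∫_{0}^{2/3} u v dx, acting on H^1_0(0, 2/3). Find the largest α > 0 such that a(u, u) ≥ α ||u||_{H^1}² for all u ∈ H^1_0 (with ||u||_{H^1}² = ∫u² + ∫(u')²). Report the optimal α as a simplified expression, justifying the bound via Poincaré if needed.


α = (5 + 18*π^2)/(2*(4 + 9*π^2))

Coercivity of a(·,·) on H^1_0(0, 2/3) means a(u, u) ≥ α ||u||_{H^1}² for every u ∈ H^1_0.
The interval has length L = 2/3, and Poincaré/coercivity depend only on L. Here a(u, u) = ∫(u')² + (5/8)·∫u².
Here 0 < c = 5/8 < 1. The condition a(u,u) ≥ α||u||_{H^1}² reads (1−α)∫(u')² ≥ (α−c)∫u². Any admissible α is ≤ 1 (rapidly oscillating u have ∫u²/∫(u')² → 0), and α = 1 would force 0 ≥ (1−c)∫u², impossible since c < 1; so 1−α > 0. By the sharp Poincaré inequality on H^1_0 of an interval of length L, ∫(u')² ≥ (π/L)²∫u² with equality for the first sine mode sin(π(x−x₀)/L) (x₀ the left endpoint), so the inequality holds for all u iff (1−α)(π/L)² ≥ α − c, i.e. α ≤ ((π/L)² + c)/((π/L)² + 1) = (1 + c(L/π)²)/(1 + (L/π)²). With (π/L)² = 9*π^2/4 and c = 5/8, the largest admissible constant is α = ((π/L)² + c)/((π/L)² + 1).
Simplifying, α = (5 + 18*π^2)/(2*(4 + 9*π^2)).


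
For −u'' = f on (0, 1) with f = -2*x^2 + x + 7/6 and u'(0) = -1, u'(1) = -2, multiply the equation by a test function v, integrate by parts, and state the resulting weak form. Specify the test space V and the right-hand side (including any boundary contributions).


V = H^1(0, 1) (v unrestricted at boundary; u is determined up to an additive constant); weak form: ∫_0^1 u'v' dx = ∫_0^1 (-2*x^2 + x + 7/6) v dx − 2·v(1) + v(0) for all v ∈ V.

Multiply both sides by a test function v and integrate from 0 to 1:
  ∫_0^1 −u''(x) v(x) dx = ∫_0^1 f(x) v(x) dx.
Integrate the LHS by parts once:
  ∫_0^1 −u'' v dx = −[u'(x) v(x)]_0^1 + ∫_0^1 u'(x) v'(x) dx.
Thus ∫_0^1 u'(x) v'(x) dx = ∫_0^1 f(x) v(x) dx + [u'(x) v(x)]_0^1.
Choose V so that boundary terms are either known or forced to vanish.
u has inhomogeneous Neumann u'(0) = -1, u'(1) = -2. [u' v]_0^1 = (-2)·v(1) − (-1)·v(0) = − 2·v(1) + v(0). Take V = H^1(0, 1); boundary term becomes part of RHS.
Weak formulation: find u (satisfying any essential BC) such that ∫_0^1 u'(x) v'(x) dx = ∫_0^1 f v dx − 2·v(1) + v(0) for all v ∈ V (Neumann data are natural BCs: they enter the RHS as boundary terms).
Substituting f(x) = -2*x^2 + x + 7/6, the right-hand side is ∫_0^1 (-2*x^2 + x + 7/6) v dx − 2·v(1) + v(0).
Compatibility check (pure Neumann): taking v ≡ 1 ∈ V gives 0 = ∫_0^1 f dx + (-2) − (-1), i.e. ∫_0^1 f dx must equal u'(0) − u'(1) = 1. Indeed ∫_0^1 (-2*x^2 + x + 7/6) dx = 1, so the data are compatible. The solution is then unique only up to an additive constant (fix it e.g. by requiring ∫_0^1 u dx = 0).


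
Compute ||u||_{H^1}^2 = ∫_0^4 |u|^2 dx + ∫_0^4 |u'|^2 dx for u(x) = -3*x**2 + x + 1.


||u||_{H^1}^2 = 30728/15

The H^1 norm (squared) on an interval (0, L) is
  ||u||_{H^1}^2 = ∫_0^L u(x)^2 dx + ∫_0^L u'(x)^2 dx.
Compute u'(x) = 1 - 6*x.
Then u(x)^2 = 9*x**4 - 6*x**3 - 5*x**2 + 2*x + 1 and u'(x)^2 = 36*x**2 - 12*x + 1.
Integrate each monomial from 0 to 4 using ∫_0^4 c·x^n dx = c·4^(n+1)/(n+1):
  ∫_0^4 u(x)^2 dx = ∫_0^4 (9*x^4 - 6*x^3 - 5*x^2 + 2*x + 1) dx. Term by term:
    ∫_0^4 9*x^4 dx = 9216/5;  ∫_0^4 -6*x^3 dx = -384;  ∫_0^4 -5*x^2 dx = -320/3;
    ∫_0^4 2*x dx = 16;  ∫_0^4 1 dx = 4.
  Sum: 9216/5 − 384 − 320/3 + 16 + 4 = 20588/15.
  ∫_0^4 u'(x)^2 dx = ∫_0^4 (36*x^2 - 12*x + 1) dx. Term by term:
    ∫_0^4 36*x^2 dx = 768;  ∫_0^4 -12*x dx = -96;  ∫_0^4 1 dx = 4.
  Sum: 768 − 96 + 4 = 676.
Adding: ||u||_{H^1}^2 = 20588/15 + 676 = 30728/15.


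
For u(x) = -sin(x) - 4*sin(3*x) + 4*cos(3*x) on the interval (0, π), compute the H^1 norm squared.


||u||_{H^1(0,π)}^2 = 161*π

u'(x) = -12*sin(3*x) - cos(x) - 12*cos(3*x).
Expand u² and (u')² and integrate term by term on (0, π), using: for integers n ≥ 1, ∫_0^π sin²(nx) dx = ∫_0^π cos²(nx) dx = π/2; for n ≠ n', ∫_0^π sin(nx)sin(n'x) dx = ∫_0^π cos(nx)cos(n'x) dx = 0; and by product-to-sum, ∫_0^π sin(nx)cos(n'x) dx = ½∫_0^π [sin((n+n')x) + sin((n−n')x)] dx, which is 0 when n+n' is even and 2n/(n²−n'²) when n+n' is odd (it need not vanish on (0, π)).
  u² squared terms: (-1)²·∫sin(x)² dx = 1·π/2 = π/2;  (-4)²·∫sin(3x)² dx = 16·π/2 = 8*π;  (4)²·∫cos(3x)² dx = 16·π/2 = 8*π.
  u² cross terms: 2·(-1)·(-4)·∫sin(x)·sin(3x) dx = 8·(0) = 0;  2·(-1)·(4)·∫sin(x)·cos(3x) dx = -8·(0) = 0;  2·(-4)·(4)·∫sin(3x)·cos(3x) dx = -32·(0) = 0.
  So ∫_0^π u² dx = π/2 + 8*π + 8*π + 0 + 0 + 0 = 33*π/2.
  (u')² squared terms: (-1)²·∫cos(x)² dx = 1·π/2 = π/2;  (-12)²·∫cos(3x)² dx = 144·π/2 = 72*π;  (-12)²·∫sin(3x)² dx = 144·π/2 = 72*π.
  (u')² cross terms: 2·(-1)·(-12)·∫cos(x)·cos(3x) dx = 24·(0) = 0;  2·(-1)·(-12)·∫cos(x)·sin(3x) dx = 24·(0) = 0;  2·(-12)·(-12)·∫cos(3x)·sin(3x) dx = 288·(0) = 0.
  So ∫_0^π (u')² dx = π/2 + 72*π + 72*π + 0 + 0 + 0 = 289*π/2.
||u||_{H^1}^2 = (33*π/2) + (289*π/2) = 161*π.


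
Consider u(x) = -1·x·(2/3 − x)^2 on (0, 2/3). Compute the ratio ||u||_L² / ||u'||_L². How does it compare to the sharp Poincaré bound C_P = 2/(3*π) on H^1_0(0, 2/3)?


||u||_L² / ||u'||_L² = sqrt(14)/21 < C_P = 2/(3*π).

u(x) = -1·x·(2/3 − x)^2, so u'(x) = (2 - 9*x)*(3*x - 2)/9.
u(x) = -1·x·(2/3 − x)^2 vanishes at x = 0 and x = 2/3, so u ∈ H^1_0(0, 2/3). Differentiate via the product rule and integrate the resulting polynomials term by term.
  ∫_0^2/3 u² dx = ∫_0^2/3 (x^6 - 8*x^5/3 + 8*x^4/3 - 32*x^3/27 + 16*x^2/81) dx. Term by term:
    ∫_0^2/3 x^6 dx = 128/15309;  ∫_0^2/3 -8*x^5/3 dx = -256/6561;  ∫_0^2/3 8*x^4/3 dx = 256/3645;
    ∫_0^2/3 -32*x^3/27 dx = -128/2187;  ∫_0^2/3 16*x^2/81 dx = 128/6561.
  Sum: 128/15309 − 256/6561 + 256/3645 − 128/2187 + 128/6561 = 128/229635.
  ∫_0^2/3 (u')² dx = ∫_0^2/3 (9*x^4 - 16*x^3 + 88*x^2/9 - 64*x/27 + 16/81) dx. Term by term:
    ∫_0^2/3 9*x^4 dx = 32/135;  ∫_0^2/3 -16*x^3 dx = -64/81;  ∫_0^2/3 88*x^2/9 dx = 704/729;
    ∫_0^2/3 -64*x/27 dx = -128/243;  ∫_0^2/3 16/81 dx = 32/243.
  Sum: 32/135 − 64/81 + 704/729 − 128/243 + 32/243 = 64/3645.
∫_0^2/3 u² dx = 128/229635, so ||u||_L² = 8*sqrt(70)/2835.
∫_0^2/3 (u')² dx = 64/3645, so ||u'||_L² = 8*sqrt(5)/135.
Ratio ||u||_L² / ||u'||_L² = sqrt(14)/21.
Sharp Poincaré constant on H^1_0(0, 2/3) is C_P = L/π = 2/(3*π), achieved by sin(3*π/2·x).
A polynomial bump cannot attain the sharp Poincaré constant (only the first sine eigenfunction does), so the ratio is strictly less than C_P, consistent with ||u||_L² ≤ C_P ||u'||_L².
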